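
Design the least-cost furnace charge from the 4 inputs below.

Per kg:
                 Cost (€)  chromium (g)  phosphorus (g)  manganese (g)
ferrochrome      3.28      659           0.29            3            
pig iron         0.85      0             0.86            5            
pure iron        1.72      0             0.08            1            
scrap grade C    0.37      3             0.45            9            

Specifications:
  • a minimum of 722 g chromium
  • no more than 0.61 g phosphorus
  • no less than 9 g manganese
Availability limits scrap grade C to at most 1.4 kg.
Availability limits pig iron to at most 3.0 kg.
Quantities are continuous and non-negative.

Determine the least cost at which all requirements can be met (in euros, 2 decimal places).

€3.82

This is a linear program. Let x1 = kg of ferrochrome, x2 = kg of pig iron, x3 = kg of pure iron, x4 = kg of scrap grade C.
Minimise 3.28x1 + 0.85x2 + 1.72x3 + 0.37x4 s.t.:
  659x1 + 3x4 ≥ 722   (chromium)
  0.29x1 + 0.86x2 + 0.08x3 + 0.45x4 ≤ 0.61   (phosphorus)
  3x1 + 5x2 + 1x3 + 9x4 ≥ 9   (manganese)
  x4 ≤ 1.4
  x2 ≤ 3
  x1, x2, x3, x4 ≥ 0.
The minimum-cost mix takes nothing from pig iron, pure iron — only ferrochrome, scrap grade C. There the chromium and manganese constraints are tight.
Solving gives x1 = 1.093, x4 = 0.6358.
Total cost: 3.28·1.093 + 0.37·0.6358 = 3.8203.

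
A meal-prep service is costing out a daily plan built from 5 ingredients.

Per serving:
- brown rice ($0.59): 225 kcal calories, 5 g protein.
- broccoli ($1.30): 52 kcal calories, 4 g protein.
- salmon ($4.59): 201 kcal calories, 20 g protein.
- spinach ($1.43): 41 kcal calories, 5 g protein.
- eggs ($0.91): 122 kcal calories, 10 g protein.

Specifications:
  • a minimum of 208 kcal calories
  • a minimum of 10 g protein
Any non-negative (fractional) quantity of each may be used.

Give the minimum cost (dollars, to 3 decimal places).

$0.981

Treat it as an LP. Let x1 = servings of brown rice, x2 = servings of broccoli, x3 = servings of salmon, x4 = servings of spinach, x5 = servings of eggs.
Minimize 0.59x1 + 1.3x2 + 4.59x3 + 1.43x4 + 0.91x5 subject to:
  225x1 + 52x2 + 201x3 + 41x4 + 122x5 ≥ 208   (calories)
  5x1 + 4x2 + 20x3 + 5x4 + 10x5 ≥ 10   (protein)
  x1, x2, x3, x4, x5 ≥ 0.
At the optimum only brown rice, eggs are positive (broccoli, salmon, spinach = 0). Binding constraints: calories and protein.
Solving gives x1 = 0.5244, x5 = 0.7378.
Objective = 0.59·0.5244 + 0.91·0.7378 = 0.98079.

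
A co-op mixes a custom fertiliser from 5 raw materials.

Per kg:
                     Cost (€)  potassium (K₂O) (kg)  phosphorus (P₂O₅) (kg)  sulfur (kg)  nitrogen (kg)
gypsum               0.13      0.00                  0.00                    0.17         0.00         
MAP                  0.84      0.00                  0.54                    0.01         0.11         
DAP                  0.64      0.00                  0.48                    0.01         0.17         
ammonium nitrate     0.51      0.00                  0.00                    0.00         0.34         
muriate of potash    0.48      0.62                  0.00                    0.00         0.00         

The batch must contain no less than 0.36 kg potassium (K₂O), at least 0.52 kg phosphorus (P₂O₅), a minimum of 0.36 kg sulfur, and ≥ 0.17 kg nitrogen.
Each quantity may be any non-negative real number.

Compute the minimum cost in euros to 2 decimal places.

Let x1 = kg of gypsum, x2 = kg of MAP, x3 = kg of DAP, x4 = kg of ammonium nitrate, x5 = kg of muriate of potash.
Minimize 0.13x1 + 0.84x2 + 0.64x3 + 0.51x4 + 0.48x5 with:
  0.62x5 ≥ 0.36   (potassium (K₂O))
  0.54x2 + 0.48x3 ≥ 0.52   (phosphorus (P₂O₅))
  0.17x1 + 0.01x2 + 0.01x3 ≥ 0.36   (sulfur)
  0.11x2 + 0.17x3 + 0.34x4 ≥ 0.17   (nitrogen)
  x1, x2, x3, x4, x5 ≥ 0.
The minimum-cost mix takes nothing from MAP, ammonium nitrate — only gypsum, DAP, muriate of potash. Binding constraints: potassium (K₂O), phosphorus (P₂O₅), sulfur.
Solving gives x1 = 2.054, x3 = 1.083, x5 = 0.5806.
Objective = 0.13·2.054 + 0.64·1.083 + 0.48·0.5806 = 1.2388.

€1.24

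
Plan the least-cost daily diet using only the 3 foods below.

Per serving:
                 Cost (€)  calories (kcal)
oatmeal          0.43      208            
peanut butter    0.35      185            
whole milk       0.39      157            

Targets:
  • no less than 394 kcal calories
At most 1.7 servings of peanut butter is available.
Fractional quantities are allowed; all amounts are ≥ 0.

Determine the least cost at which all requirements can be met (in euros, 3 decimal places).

Let x1 = servings of oatmeal, x2 = servings of peanut butter, x3 = servings of whole milk.
min 0.43x1 + 0.35x2 + 0.39x3 with:
  208x1 + 185x2 + 157x3 ≥ 394   (calories)
  x2 ≤ 1.7
  x1, x2, x3 ≥ 0.
At the optimum only oatmeal, peanut butter are positive (whole milk = 0). The calories and the peanut butter cap requirements are met with equality.
So oatmeal = 0.3822 servings, peanut butter = 1.7 servings.
Cost = 0.43·0.3822 + 0.35·1.7 = 0.75935.

€0.759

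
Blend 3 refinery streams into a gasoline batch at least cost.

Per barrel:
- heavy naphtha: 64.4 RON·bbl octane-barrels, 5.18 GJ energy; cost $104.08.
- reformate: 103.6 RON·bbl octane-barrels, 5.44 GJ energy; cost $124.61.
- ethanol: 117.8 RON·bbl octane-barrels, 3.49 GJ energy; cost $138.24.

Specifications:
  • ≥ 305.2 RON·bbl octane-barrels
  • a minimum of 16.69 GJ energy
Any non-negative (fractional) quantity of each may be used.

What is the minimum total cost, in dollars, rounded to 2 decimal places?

Set it up as a linear program. Let x1 = barrels of heavy naphtha, x2 = barrels of reformate, x3 = barrels of ethanol.
Minimize 104.08x1 + 124.61x2 + 138.24x3 s.t.:
  64.4x1 + 103.6x2 + 117.8x3 ≥ 305.2   (octane-barrels)
  5.18x1 + 5.44x2 + 3.49x3 ≥ 16.69   (energy)
  x1, x2, x3 ≥ 0.
The minimum-cost mix takes nothing from ethanol — only heavy naphtha, reformate. There the octane-barrels and energy constraints are tight.
So heavy naphtha = 0.36925 barrels, reformate = 2.7164 barrels.
Cost = 104.08·0.36925 + 124.61·2.7164 = 376.9221.

$376.92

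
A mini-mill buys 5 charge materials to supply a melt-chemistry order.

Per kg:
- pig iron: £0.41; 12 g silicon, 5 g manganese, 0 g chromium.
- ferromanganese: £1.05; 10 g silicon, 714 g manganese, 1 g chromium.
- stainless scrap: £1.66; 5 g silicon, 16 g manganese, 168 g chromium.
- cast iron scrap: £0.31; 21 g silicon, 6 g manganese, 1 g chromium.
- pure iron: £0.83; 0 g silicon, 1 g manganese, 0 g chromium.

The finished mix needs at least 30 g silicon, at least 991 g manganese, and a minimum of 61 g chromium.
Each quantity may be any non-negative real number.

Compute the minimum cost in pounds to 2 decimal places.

£2.24

Treat it as an LP. Let x1 = kg of pig iron, x2 = kg of ferromanganese, x3 = kg of stainless scrap, x4 = kg of cast iron scrap, x5 = kg of pure iron.
Minimise 0.41x1 + 1.05x2 + 1.66x3 + 0.31x4 + 0.83x5 s.t.:
  12x1 + 10x2 + 5x3 + 21x4 ≥ 30   (silicon)
  5x1 + 714x2 + 16x3 + 6x4 + 1x5 ≥ 991   (manganese)
  1x2 + 168x3 + 1x4 ≥ 61   (chromium)
  x1, x2, x3, x4, x5 ≥ 0.
At the optimum only ferromanganese, stainless scrap, cast iron scrap are positive (pig iron, pure iron = 0). Binding constraints: silicon, manganese, chromium.
So ferromanganese = 1.374 kg, stainless scrap = 0.3508 kg, cast iron scrap = 0.6906 kg.
Hence cost = 1.05·1.374 + 1.66·0.3508 + 0.31·0.6906 = £2.2391.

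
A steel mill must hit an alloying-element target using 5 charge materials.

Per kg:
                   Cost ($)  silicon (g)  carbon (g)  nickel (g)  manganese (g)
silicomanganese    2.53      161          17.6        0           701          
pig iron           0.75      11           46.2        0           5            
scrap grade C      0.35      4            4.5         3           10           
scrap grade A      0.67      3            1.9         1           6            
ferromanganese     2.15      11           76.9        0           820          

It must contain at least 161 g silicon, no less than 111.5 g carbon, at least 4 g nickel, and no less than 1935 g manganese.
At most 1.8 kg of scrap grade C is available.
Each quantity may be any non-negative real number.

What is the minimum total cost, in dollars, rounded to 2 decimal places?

This is a linear program. Let x1 = kg of silicomanganese, x2 = kg of pig iron, x3 = kg of scrap grade C, x4 = kg of scrap grade A, x5 = kg of ferromanganese.
Minimize 2.53x1 + 0.75x2 + 0.35x3 + 0.67x4 + 2.15x5 subject to:
  161x1 + 11x2 + 4x3 + 3x4 + 11x5 ≥ 161   (silicon)
  17.6x1 + 46.2x2 + 4.5x3 + 1.9x4 + 76.9x5 ≥ 111.5   (carbon)
  3x3 + 1x4 ≥ 4   (nickel)
  701x1 + 5x2 + 10x3 + 6x4 + 820x5 ≥ 1935   (manganese)
  x3 ≤ 1.8
  x1, x2, x3, x4, x5 ≥ 0.
The optimal basis is {silicomanganese, scrap grade C, ferromanganese}; pig iron, scrap grade A drop out. Binding constraints: silicon, nickel, manganese.
Optimal quantities: silicomanganese = 0.8568 kg, scrap grade C = 1.333 kg, ferromanganese = 1.611 kg.
Total cost: 2.53·0.8568 + 0.35·1.333 + 2.15·1.611 = 6.0979.

$6.10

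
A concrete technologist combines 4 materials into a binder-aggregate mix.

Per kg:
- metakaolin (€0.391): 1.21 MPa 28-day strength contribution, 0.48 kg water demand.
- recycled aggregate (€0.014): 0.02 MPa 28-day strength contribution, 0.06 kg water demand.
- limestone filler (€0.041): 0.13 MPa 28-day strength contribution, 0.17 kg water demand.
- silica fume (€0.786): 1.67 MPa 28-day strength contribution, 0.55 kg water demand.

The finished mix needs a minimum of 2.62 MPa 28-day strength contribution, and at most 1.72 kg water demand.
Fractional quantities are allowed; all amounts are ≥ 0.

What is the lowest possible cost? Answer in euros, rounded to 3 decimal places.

Let x1 = kg of metakaolin, x2 = kg of recycled aggregate, x3 = kg of limestone filler, x4 = kg of silica fume.
Minimize 0.391x1 + 0.014x2 + 0.041x3 + 0.786x4 subject to:
  1.21x1 + 0.02x2 + 0.13x3 + 1.67x4 ≥ 2.62   (28-day strength contribution)
  0.48x1 + 0.06x2 + 0.17x3 + 0.55x4 ≤ 1.72   (water demand)
  x1, x2, x3, x4 ≥ 0.
The cheapest feasible vertex uses only metakaolin, limestone filler; recycled aggregate, silica fume are not used. Binding constraints: 28-day strength contribution and water demand.
Solving gives x1 = 1.548, x3 = 5.747.
Total cost: 0.391·1.548 + 0.041·5.747 = 0.84090.

€0.841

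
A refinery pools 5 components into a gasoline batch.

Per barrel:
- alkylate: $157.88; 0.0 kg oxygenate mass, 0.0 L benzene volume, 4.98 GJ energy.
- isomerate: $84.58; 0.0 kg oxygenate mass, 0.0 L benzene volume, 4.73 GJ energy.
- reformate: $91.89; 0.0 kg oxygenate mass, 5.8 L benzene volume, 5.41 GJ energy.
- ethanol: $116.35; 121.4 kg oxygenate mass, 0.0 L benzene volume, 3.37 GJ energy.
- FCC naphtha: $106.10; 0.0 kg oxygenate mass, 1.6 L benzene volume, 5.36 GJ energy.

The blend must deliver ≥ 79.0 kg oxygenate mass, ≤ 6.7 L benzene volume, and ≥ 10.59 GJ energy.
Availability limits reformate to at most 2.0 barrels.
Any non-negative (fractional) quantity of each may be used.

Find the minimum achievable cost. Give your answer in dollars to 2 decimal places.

Let x1 = barrels of alkylate, x2 = barrels of isomerate, x3 = barrels of reformate, x4 = barrels of ethanol, x5 = barrels of FCC naphtha.
min 157.88x1 + 84.58x2 + 91.89x3 + 116.35x4 + 106.1x5 with:
  121.4x4 ≥ 79   (oxygenate mass)
  5.8x3 + 1.6x5 ≤ 6.7   (benzene volume)
  4.98x1 + 4.73x2 + 5.41x3 + 3.37x4 + 5.36x5 ≥ 10.59   (energy)
  x3 ≤ 2
  x1, x2, x3, x4, x5 ≥ 0.
The optimal basis is {isomerate, reformate, ethanol}; alkylate, FCC naphtha drop out. There the oxygenate mass, benzene volume, energy constraints are tight.
So isomerate = 0.454021 barrels, reformate = 1.15517 barrels, ethanol = 0.650741 barrels.
Objective = 84.58·0.454021 + 91.89·1.15517 + 116.35·0.650741 = 220.2634.

$220.26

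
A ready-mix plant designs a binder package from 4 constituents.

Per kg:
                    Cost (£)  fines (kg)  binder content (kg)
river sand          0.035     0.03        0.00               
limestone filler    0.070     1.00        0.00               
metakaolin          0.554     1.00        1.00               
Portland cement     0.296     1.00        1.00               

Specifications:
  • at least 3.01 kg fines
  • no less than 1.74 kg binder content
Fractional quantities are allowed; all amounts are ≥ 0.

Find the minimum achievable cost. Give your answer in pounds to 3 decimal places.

£0.604

Set it up as a linear program. Let x1 = kg of river sand, x2 = kg of limestone filler, x3 = kg of metakaolin, x4 = kg of Portland cement.
Minimise 0.035x1 + 0.07x2 + 0.554x3 + 0.296x4 s.t.:
  0.03x1 + 1x2 + 1x3 + 1x4 ≥ 3.01   (fines)
  1x3 + 1x4 ≥ 1.74   (binder content)
  x1, x2, x3, x4 ≥ 0.
The cheapest feasible vertex uses only limestone filler, Portland cement; river sand, metakaolin are not used. There the fines and binder content constraints are tight.
That vertex is x2 = 1.27, x4 = 1.74.
Hence cost = 0.07·1.27 + 0.296·1.74 = £0.60394.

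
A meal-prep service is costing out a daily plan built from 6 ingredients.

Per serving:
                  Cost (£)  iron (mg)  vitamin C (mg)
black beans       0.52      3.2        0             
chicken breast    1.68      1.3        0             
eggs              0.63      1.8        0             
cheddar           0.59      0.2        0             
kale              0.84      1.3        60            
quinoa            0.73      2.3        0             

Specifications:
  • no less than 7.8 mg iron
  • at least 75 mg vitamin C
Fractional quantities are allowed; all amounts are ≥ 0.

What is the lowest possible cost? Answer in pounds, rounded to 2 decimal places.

£2.05

This is a linear program. Let x1 = servings of black beans, x2 = servings of chicken breast, x3 = servings of eggs, x4 = servings of cheddar, x5 = servings of kale, x6 = servings of quinoa.
Minimise 0.52x1 + 1.68x2 + 0.63x3 + 0.59x4 + 0.84x5 + 0.73x6 with:
  3.2x1 + 1.3x2 + 1.8x3 + 0.2x4 + 1.3x5 + 2.3x6 ≥ 7.8   (iron)
  60x5 ≥ 75   (vitamin C)
  x1, x2, x3, x4, x5, x6 ≥ 0.
The optimal basis is {black beans, kale}; chicken breast, eggs, cheddar, quinoa drop out. Binding constraints: iron and vitamin C.
Solving gives x1 = 1.93, x5 = 1.25.
Objective = 0.52·1.93 + 0.84·1.25 = 2.0536.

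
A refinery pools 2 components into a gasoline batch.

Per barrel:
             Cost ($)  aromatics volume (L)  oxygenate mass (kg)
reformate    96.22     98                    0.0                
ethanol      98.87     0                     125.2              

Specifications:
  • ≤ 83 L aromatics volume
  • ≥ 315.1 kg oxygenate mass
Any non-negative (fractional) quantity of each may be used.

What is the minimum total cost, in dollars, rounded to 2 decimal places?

$248.83

Treat it as an LP. Let x1 = barrels of reformate, x2 = barrels of ethanol.
min 96.22x1 + 98.87x2 s.t.:
  98x1 ≤ 83   (aromatics volume)
  125.2x2 ≥ 315.1   (oxygenate mass)
  x1, x2 ≥ 0.
The optimal basis is {ethanol}; reformate drops out. There the oxygenate mass constraint is tight.
That vertex is x2 = 2.51677.
Hence cost = 98.87·2.51677 = $248.8330.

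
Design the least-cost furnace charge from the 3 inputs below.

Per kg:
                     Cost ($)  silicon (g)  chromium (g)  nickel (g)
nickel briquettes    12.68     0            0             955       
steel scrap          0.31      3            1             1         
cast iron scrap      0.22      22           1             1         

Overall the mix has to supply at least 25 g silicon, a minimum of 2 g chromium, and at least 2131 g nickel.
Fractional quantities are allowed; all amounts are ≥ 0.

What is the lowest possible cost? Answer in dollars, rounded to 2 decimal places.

Let x1 = kg of nickel briquettes, x2 = kg of steel scrap, x3 = kg of cast iron scrap.
Minimise 12.68x1 + 0.31x2 + 0.22x3 with:
  3x2 + 22x3 ≥ 25   (silicon)
  1x2 + 1x3 ≥ 2   (chromium)
  955x1 + 1x2 + 1x3 ≥ 2131   (nickel)
  x1, x2, x3 ≥ 0.
The cheapest feasible vertex uses only nickel briquettes, cast iron scrap; steel scrap is not used. Binding constraints: chromium and nickel.
Solving gives x1 = 2.2293, x3 = 2.
Hence cost = 12.68·2.2293 + 0.22·2 = $28.7075.

$28.71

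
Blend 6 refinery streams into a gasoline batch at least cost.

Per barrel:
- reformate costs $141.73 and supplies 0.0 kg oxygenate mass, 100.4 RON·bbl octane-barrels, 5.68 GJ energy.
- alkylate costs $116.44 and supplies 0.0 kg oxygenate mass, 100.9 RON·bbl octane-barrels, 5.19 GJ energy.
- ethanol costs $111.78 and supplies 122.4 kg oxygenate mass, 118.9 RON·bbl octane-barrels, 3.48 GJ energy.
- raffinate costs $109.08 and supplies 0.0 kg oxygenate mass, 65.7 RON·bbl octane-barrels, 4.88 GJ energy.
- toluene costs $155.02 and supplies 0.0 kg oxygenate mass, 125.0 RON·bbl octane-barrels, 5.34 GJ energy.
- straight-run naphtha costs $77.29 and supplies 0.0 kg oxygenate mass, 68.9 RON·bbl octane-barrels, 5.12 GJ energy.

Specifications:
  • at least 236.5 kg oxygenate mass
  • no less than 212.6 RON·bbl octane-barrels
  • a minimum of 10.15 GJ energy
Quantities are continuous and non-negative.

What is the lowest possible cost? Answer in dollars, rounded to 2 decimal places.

$267.70

Set it up as a linear program. Let x1 = barrels of reformate, x2 = barrels of alkylate, x3 = barrels of ethanol, x4 = barrels of raffinate, x5 = barrels of toluene, x6 = barrels of straight-run naphtha.
Minimise 141.73x1 + 116.44x2 + 111.78x3 + 109.08x4 + 155.02x5 + 77.29x6 subject to:
  122.4x3 ≥ 236.5   (oxygenate mass)
  100.4x1 + 100.9x2 + 118.9x3 + 65.7x4 + 125x5 + 68.9x6 ≥ 212.6   (octane-barrels)
  5.68x1 + 5.19x2 + 3.48x3 + 4.88x4 + 5.34x5 + 5.12x6 ≥ 10.15   (energy)
  x1, x2, x3, x4, x5, x6 ≥ 0.
The minimum-cost mix takes nothing from reformate, alkylate, raffinate, toluene — only ethanol, straight-run naphtha. The oxygenate mass and energy requirements are met with equality.
That vertex is x3 = 1.9322, x6 = 0.66914.
Total cost: 111.78·1.9322 + 77.29·0.66914 = 267.6991.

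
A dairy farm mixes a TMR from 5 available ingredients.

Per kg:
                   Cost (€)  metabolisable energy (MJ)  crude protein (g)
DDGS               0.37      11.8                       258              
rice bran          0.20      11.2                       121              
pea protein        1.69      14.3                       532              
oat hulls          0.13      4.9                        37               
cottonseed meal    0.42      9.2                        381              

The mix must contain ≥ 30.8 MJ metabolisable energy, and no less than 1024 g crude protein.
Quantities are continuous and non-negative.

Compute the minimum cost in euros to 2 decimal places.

Let x1 = kg of DDGS, x2 = kg of rice bran, x3 = kg of pea protein, x4 = kg of oat hulls, x5 = kg of cottonseed meal.
Minimise 0.37x1 + 0.2x2 + 1.69x3 + 0.13x4 + 0.42x5 subject to:
  11.8x1 + 11.2x2 + 14.3x3 + 4.9x4 + 9.2x5 ≥ 30.8   (metabolisable energy)
  258x1 + 121x2 + 532x3 + 37x4 + 381x5 ≥ 1024   (crude protein)
  x1, x2, x3, x4, x5 ≥ 0.
The optimal basis is {rice bran, cottonseed meal}; DDGS, pea protein, oat hulls drop out. Binding constraints: metabolisable energy and crude protein.
Optimal quantities: rice bran = 0.7337 kg, cottonseed meal = 2.455 kg.
Objective = 0.2·0.7337 + 0.42·2.455 = 1.1778.

€1.18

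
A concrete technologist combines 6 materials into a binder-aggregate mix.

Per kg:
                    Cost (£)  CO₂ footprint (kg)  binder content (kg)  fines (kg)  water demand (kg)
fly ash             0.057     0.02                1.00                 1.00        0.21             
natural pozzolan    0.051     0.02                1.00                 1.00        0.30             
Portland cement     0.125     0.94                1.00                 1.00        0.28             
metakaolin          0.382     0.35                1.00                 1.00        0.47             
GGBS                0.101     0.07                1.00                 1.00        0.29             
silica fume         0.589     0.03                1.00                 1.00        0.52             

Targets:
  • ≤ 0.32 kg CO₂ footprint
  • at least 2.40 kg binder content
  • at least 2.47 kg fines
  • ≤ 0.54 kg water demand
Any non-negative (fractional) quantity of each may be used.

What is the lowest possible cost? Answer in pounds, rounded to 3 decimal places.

£0.139

Set it up as a linear program. Let x1 = kg of fly ash, x2 = kg of natural pozzolan, x3 = kg of Portland cement, x4 = kg of metakaolin, x5 = kg of GGBS, x6 = kg of silica fume.
Minimise 0.057x1 + 0.051x2 + 0.125x3 + 0.382x4 + 0.101x5 + 0.589x6 s.t.:
  0.02x1 + 0.02x2 + 0.94x3 + 0.35x4 + 0.07x5 + 0.03x6 ≤ 0.32   (CO₂ footprint)
  1x1 + 1x2 + 1x3 + 1x4 + 1x5 + 1x6 ≥ 2.4   (binder content)
  1x1 + 1x2 + 1x3 + 1x4 + 1x5 + 1x6 ≥ 2.47   (fines)
  0.21x1 + 0.3x2 + 0.28x3 + 0.47x4 + 0.29x5 + 0.52x6 ≤ 0.54   (water demand)
  x1, x2, x3, x4, x5, x6 ≥ 0.
The optimal basis is {fly ash, natural pozzolan}; Portland cement, metakaolin, GGBS, silica fume drop out. Binding constraints: fines and water demand.
That vertex is x1 = 2.233, x2 = 0.2367.
Total cost: 0.057·2.233 + 0.051·0.2367 = 0.13935.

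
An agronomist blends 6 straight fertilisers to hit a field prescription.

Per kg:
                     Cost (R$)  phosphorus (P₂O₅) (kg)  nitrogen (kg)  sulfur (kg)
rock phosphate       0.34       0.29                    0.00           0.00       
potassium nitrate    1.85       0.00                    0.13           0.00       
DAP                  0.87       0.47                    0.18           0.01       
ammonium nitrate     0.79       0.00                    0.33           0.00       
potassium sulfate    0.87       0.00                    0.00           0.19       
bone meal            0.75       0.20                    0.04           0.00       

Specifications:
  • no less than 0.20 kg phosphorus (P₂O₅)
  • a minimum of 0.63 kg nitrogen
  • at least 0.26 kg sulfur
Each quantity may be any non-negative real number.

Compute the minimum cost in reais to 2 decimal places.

Treat it as an LP. Let x1 = kg of rock phosphate, x2 = kg of potassium nitrate, x3 = kg of DAP, x4 = kg of ammonium nitrate, x5 = kg of potassium sulfate, x6 = kg of bone meal.
Minimise 0.34x1 + 1.85x2 + 0.87x3 + 0.79x4 + 0.87x5 + 0.75x6 with:
  0.29x1 + 0.47x3 + 0.2x6 ≥ 0.2   (phosphorus (P₂O₅))
  0.13x2 + 0.18x3 + 0.33x4 + 0.04x6 ≥ 0.63   (nitrogen)
  0.01x3 + 0.19x5 ≥ 0.26   (sulfur)
  x1, x2, x3, x4, x5, x6 ≥ 0.
The minimum-cost mix takes nothing from rock phosphate, potassium nitrate, bone meal — only DAP, ammonium nitrate, potassium sulfate. There the phosphorus (P₂O₅), nitrogen, sulfur constraints are tight.
That vertex is x3 = 0.4255, x4 = 1.677, x5 = 1.346.
Total cost: 0.87·0.4255 + 0.79·1.677 + 0.87·1.346 = 2.8660.

R$2.87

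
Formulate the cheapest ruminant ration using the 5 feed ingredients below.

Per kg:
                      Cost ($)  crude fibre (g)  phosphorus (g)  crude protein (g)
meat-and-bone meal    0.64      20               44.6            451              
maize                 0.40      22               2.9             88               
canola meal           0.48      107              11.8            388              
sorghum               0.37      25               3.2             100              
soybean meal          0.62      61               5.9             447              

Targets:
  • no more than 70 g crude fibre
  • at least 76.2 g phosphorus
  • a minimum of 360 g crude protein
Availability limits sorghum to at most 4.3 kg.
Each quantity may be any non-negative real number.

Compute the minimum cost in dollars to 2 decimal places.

Treat it as an LP. Let x1 = kg of meat-and-bone meal, x2 = kg of maize, x3 = kg of canola meal, x4 = kg of sorghum, x5 = kg of soybean meal.
Minimise 0.64x1 + 0.4x2 + 0.48x3 + 0.37x4 + 0.62x5 s.t.:
  20x1 + 22x2 + 107x3 + 25x4 + 61x5 ≤ 70   (crude fibre)
  44.6x1 + 2.9x2 + 11.8x3 + 3.2x4 + 5.9x5 ≥ 76.2   (phosphorus)
  451x1 + 88x2 + 388x3 + 100x4 + 447x5 ≥ 360   (crude protein)
  x4 ≤ 4.3
  x1, x2, x3, x4, x5 ≥ 0.
The minimum-cost mix takes nothing from maize, canola meal, sorghum, soybean meal — only meat-and-bone meal. The phosphorus requirement is met with equality.
So meat-and-bone meal = 1.709 kg.
Objective = 0.64·1.709 = 1.0938.

$1.09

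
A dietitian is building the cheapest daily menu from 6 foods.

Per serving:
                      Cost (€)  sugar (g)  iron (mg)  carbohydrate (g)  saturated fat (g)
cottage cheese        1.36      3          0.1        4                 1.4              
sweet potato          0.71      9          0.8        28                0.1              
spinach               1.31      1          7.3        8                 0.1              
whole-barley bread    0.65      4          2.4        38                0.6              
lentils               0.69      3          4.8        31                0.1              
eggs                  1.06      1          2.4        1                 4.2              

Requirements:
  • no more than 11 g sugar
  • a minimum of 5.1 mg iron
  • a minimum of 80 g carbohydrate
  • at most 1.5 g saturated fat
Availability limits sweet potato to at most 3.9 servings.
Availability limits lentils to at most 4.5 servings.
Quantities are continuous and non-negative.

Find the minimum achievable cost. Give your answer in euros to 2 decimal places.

€1.37

This is a linear program. Let x1 = servings of cottage cheese, x2 = servings of sweet potato, x3 = servings of spinach, x4 = servings of whole-barley bread, x5 = servings of lentils, x6 = servings of eggs.
Minimize 1.36x1 + 0.71x2 + 1.31x3 + 0.65x4 + 0.69x5 + 1.06x6 s.t.:
  3x1 + 9x2 + 1x3 + 4x4 + 3x5 + 1x6 ≤ 11   (sugar)
  0.1x1 + 0.8x2 + 7.3x3 + 2.4x4 + 4.8x5 + 2.4x6 ≥ 5.1   (iron)
  4x1 + 28x2 + 8x3 + 38x4 + 31x5 + 1x6 ≥ 80   (carbohydrate)
  1.4x1 + 0.1x2 + 0.1x3 + 0.6x4 + 0.1x5 + 4.2x6 ≤ 1.5   (saturated fat)
  x2 ≤ 3.9
  x5 ≤ 4.5
  x1, x2, x3, x4, x5, x6 ≥ 0.
The minimum-cost mix takes nothing from cottage cheese, sweet potato, spinach, eggs — only whole-barley bread, lentils. Binding constraints: iron and carbohydrate.
So whole-barley bread = 2.092 servings, lentils = 0.01667 servings.
Hence cost = 0.65·2.092 + 0.69·0.01667 = €1.3713.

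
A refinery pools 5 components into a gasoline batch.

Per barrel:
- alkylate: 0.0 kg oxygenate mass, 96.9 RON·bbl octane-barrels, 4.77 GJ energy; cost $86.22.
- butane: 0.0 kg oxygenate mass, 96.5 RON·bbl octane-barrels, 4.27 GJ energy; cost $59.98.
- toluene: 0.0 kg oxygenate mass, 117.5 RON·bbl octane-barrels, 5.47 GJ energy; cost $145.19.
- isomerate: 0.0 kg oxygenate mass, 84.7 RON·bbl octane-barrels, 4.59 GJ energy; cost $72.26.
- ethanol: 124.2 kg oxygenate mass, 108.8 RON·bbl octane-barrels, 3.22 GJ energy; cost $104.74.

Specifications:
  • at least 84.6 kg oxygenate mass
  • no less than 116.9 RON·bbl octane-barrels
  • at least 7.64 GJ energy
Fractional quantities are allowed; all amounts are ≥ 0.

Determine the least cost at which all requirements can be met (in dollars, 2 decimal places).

Treat it as an LP. Let x1 = barrels of alkylate, x2 = barrels of butane, x3 = barrels of toluene, x4 = barrels of isomerate, x5 = barrels of ethanol.
Minimize 86.22x1 + 59.98x2 + 145.19x3 + 72.26x4 + 104.74x5 with:
  124.2x5 ≥ 84.6   (oxygenate mass)
  96.9x1 + 96.5x2 + 117.5x3 + 84.7x4 + 108.8x5 ≥ 116.9   (octane-barrels)
  4.77x1 + 4.27x2 + 5.47x3 + 4.59x4 + 3.22x5 ≥ 7.64   (energy)
  x1, x2, x3, x4, x5 ≥ 0.
The optimal basis is {butane, ethanol}; alkylate, toluene, isomerate drop out. The oxygenate mass and energy requirements are met with equality.
So butane = 1.27557 barrels, ethanol = 0.681159 barrels.
Hence cost = 59.98·1.27557 + 104.74·0.681159 = $147.8533.

$147.85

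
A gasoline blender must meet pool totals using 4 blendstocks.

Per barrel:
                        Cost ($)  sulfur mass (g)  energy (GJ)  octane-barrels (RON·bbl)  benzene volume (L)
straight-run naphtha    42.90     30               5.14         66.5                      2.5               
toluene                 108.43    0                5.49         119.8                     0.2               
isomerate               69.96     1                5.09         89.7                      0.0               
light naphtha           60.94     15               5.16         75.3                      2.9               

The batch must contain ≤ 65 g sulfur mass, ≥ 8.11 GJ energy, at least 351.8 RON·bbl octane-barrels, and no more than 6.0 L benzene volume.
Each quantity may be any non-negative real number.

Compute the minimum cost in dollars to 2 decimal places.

$255.66

Treat it as an LP. Let x1 = barrels of straight-run naphtha, x2 = barrels of toluene, x3 = barrels of isomerate, x4 = barrels of light naphtha.
Minimize 42.9x1 + 108.43x2 + 69.96x3 + 60.94x4 with:
  30x1 + 1x3 + 15x4 ≤ 65   (sulfur mass)
  5.14x1 + 5.49x2 + 5.09x3 + 5.16x4 ≥ 8.11   (energy)
  66.5x1 + 119.8x2 + 89.7x3 + 75.3x4 ≥ 351.8   (octane-barrels)
  2.5x1 + 0.2x2 + 2.9x4 ≤ 6   (benzene volume)
  x1, x2, x3, x4 ≥ 0.
The optimal basis is {straight-run naphtha, isomerate}; toluene, light naphtha drop out. Binding constraints: sulfur mass and octane-barrels.
Optimal quantities: straight-run naphtha = 2.088 barrels, isomerate = 2.374 barrels.
Hence cost = 42.9·2.088 + 69.96·2.374 = $255.6602.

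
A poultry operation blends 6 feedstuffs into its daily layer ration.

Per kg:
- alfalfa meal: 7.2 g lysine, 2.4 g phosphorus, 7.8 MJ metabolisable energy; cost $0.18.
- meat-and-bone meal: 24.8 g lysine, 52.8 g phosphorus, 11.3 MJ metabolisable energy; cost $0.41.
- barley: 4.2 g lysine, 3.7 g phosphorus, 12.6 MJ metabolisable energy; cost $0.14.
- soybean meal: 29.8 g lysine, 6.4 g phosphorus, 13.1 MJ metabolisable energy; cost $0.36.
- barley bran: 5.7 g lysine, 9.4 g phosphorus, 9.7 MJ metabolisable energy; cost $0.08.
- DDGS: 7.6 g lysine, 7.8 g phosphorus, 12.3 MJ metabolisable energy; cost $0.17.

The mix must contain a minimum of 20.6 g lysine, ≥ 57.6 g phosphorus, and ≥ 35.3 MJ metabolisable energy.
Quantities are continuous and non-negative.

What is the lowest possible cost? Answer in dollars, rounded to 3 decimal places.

Let x1 = kg of alfalfa meal, x2 = kg of meat-and-bone meal, x3 = kg of barley, x4 = kg of soybean meal, x5 = kg of barley bran, x6 = kg of DDGS.
min 0.18x1 + 0.41x2 + 0.14x3 + 0.36x4 + 0.08x5 + 0.17x6 subject to:
  7.2x1 + 24.8x2 + 4.2x3 + 29.8x4 + 5.7x5 + 7.6x6 ≥ 20.6   (lysine)
  2.4x1 + 52.8x2 + 3.7x3 + 6.4x4 + 9.4x5 + 7.8x6 ≥ 57.6   (phosphorus)
  7.8x1 + 11.3x2 + 12.6x3 + 13.1x4 + 9.7x5 + 12.3x6 ≥ 35.3   (metabolisable energy)
  x1, x2, x3, x4, x5, x6 ≥ 0.
The minimum-cost mix takes nothing from alfalfa meal, barley, soybean meal, DDGS — only meat-and-bone meal, barley bran. The phosphorus and metabolisable energy requirements are met with equality.
Solving gives x2 = 0.5589, x5 = 2.988.
Cost = 0.41·0.5589 + 0.08·2.988 = 0.46819.

$0.468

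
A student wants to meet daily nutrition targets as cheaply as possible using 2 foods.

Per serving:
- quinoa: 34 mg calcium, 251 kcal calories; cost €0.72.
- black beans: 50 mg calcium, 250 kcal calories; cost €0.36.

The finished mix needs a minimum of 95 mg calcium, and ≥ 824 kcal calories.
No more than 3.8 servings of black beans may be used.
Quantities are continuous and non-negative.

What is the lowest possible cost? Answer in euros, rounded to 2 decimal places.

Let x1 = servings of quinoa, x2 = servings of black beans.
Minimise 0.72x1 + 0.36x2 with:
  34x1 + 50x2 ≥ 95   (calcium)
  251x1 + 250x2 ≥ 824   (calories)
  x2 ≤ 3.8
  x1, x2 ≥ 0.
The minimum-cost mix takes nothing from quinoa — only black beans. There the calories constraint is tight.
Optimal quantities: black beans = 3.296 servings.
Total cost: 0.36·3.296 = 1.1866.

€1.19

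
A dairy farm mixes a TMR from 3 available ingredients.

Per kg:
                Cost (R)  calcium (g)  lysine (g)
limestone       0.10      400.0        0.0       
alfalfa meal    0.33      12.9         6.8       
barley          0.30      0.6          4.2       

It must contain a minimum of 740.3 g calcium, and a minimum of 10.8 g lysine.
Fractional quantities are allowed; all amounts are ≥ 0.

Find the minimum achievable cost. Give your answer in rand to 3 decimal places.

Treat it as an LP. Let x1 = kg of limestone, x2 = kg of alfalfa meal, x3 = kg of barley.
min 0.1x1 + 0.33x2 + 0.3x3 subject to:
  400x1 + 12.9x2 + 0.6x3 ≥ 740.3   (calcium)
  6.8x2 + 4.2x3 ≥ 10.8   (lysine)
  x1, x2, x3 ≥ 0.
The cheapest feasible vertex uses only limestone, alfalfa meal; barley is not used. Binding constraints: calcium and lysine.
So limestone = 1.8 kg, alfalfa meal = 1.588 kg.
Hence cost = 0.1·1.8 + 0.33·1.588 = R0.70404.

R0.704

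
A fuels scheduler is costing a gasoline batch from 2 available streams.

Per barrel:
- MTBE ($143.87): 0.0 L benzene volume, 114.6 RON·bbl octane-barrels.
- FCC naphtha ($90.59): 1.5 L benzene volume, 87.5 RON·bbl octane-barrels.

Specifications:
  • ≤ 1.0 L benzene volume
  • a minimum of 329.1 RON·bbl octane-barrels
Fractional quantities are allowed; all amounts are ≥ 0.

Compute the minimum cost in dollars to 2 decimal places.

Let x1 = barrels of MTBE, x2 = barrels of FCC naphtha.
Minimise 143.87x1 + 90.59x2 with:
  1.5x2 ≤ 1   (benzene volume)
  114.6x1 + 87.5x2 ≥ 329.1   (octane-barrels)
  x1, x2 ≥ 0.
Both inputs are positive at the optimum. The benzene volume and octane-barrels requirements are met with equality.
So MTBE = 2.3627 barrels, FCC naphtha = 0.66667 barrels.
Objective = 143.87·2.3627 + 90.59·0.66667 = 400.3153.

$400.32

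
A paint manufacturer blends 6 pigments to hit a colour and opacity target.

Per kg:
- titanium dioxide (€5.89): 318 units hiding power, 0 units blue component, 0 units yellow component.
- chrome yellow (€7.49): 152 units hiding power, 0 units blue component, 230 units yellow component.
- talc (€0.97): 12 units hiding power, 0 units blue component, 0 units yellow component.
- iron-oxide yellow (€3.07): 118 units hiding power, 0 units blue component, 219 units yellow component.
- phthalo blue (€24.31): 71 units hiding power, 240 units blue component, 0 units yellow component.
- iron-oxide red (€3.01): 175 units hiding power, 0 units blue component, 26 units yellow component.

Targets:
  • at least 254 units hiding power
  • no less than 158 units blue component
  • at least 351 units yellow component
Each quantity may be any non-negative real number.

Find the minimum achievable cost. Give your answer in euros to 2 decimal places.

This is a linear program. Let x1 = kg of titanium dioxide, x2 = kg of chrome yellow, x3 = kg of talc, x4 = kg of iron-oxide yellow, x5 = kg of phthalo blue, x6 = kg of iron-oxide red.
Minimise 5.89x1 + 7.49x2 + 0.97x3 + 3.07x4 + 24.31x5 + 3.01x6 with:
  318x1 + 152x2 + 12x3 + 118x4 + 71x5 + 175x6 ≥ 254   (hiding power)
  240x5 ≥ 158   (blue component)
  230x2 + 219x4 + 26x6 ≥ 351   (yellow component)
  x1, x2, x3, x4, x5, x6 ≥ 0.
The cheapest feasible vertex uses only iron-oxide yellow, phthalo blue, iron-oxide red; titanium dioxide, chrome yellow, talc are not used. The hiding power, blue component, yellow component requirements are met with equality.
That vertex is x4 = 1.589, x5 = 0.6583, x6 = 0.1126.
Hence cost = 3.07·1.589 + 24.31·0.6583 + 3.01·0.1126 = €21.2204.

€21.22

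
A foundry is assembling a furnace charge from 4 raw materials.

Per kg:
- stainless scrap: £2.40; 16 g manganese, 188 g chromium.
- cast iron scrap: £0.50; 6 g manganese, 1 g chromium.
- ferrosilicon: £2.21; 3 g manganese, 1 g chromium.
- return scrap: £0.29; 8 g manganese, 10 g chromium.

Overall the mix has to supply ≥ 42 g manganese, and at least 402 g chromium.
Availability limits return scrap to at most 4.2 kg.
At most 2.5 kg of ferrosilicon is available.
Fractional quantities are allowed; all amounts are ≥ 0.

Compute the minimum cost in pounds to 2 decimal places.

£5.31

Let x1 = kg of stainless scrap, x2 = kg of cast iron scrap, x3 = kg of ferrosilicon, x4 = kg of return scrap.
Minimise 2.4x1 + 0.5x2 + 2.21x3 + 0.29x4 s.t.:
  16x1 + 6x2 + 3x3 + 8x4 ≥ 42   (manganese)
  188x1 + 1x2 + 1x3 + 10x4 ≥ 402   (chromium)
  x4 ≤ 4.2
  x3 ≤ 2.5
  x1, x2, x3, x4 ≥ 0.
The minimum-cost mix takes nothing from cast iron scrap, ferrosilicon — only stainless scrap, return scrap. Binding constraints: manganese and chromium.
That vertex is x1 = 2.08, x4 = 1.089.
Cost = 2.4·2.08 + 0.29·1.089 = 5.3078.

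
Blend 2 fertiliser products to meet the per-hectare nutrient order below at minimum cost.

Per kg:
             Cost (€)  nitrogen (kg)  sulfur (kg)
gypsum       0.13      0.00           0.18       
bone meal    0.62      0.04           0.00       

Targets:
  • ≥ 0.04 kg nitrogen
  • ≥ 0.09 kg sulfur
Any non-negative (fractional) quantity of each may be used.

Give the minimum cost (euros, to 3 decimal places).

This is a linear program. Let x1 = kg of gypsum, x2 = kg of bone meal.
Minimise 0.13x1 + 0.62x2 subject to:
  0.04x2 ≥ 0.04   (nitrogen)
  0.18x1 ≥ 0.09   (sulfur)
  x1, x2 ≥ 0.
Both inputs are positive at the optimum. The nitrogen and sulfur requirements are met with equality.
Optimal quantities: gypsum = 0.5 kg, bone meal = 1 kg.
Cost = 0.13·0.5 + 0.62·1 = 0.68500.

€0.685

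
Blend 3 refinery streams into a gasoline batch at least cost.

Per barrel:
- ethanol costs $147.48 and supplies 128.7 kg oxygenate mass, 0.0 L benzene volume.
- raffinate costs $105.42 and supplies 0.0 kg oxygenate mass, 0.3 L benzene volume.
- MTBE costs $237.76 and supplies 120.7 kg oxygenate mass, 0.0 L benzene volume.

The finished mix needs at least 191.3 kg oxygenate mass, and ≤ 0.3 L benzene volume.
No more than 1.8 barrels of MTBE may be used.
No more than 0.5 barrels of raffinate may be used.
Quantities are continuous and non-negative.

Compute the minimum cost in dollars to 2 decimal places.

This is a linear program. Let x1 = barrels of ethanol, x2 = barrels of raffinate, x3 = barrels of MTBE.
min 147.48x1 + 105.42x2 + 237.76x3 with:
  128.7x1 + 120.7x3 ≥ 191.3   (oxygenate mass)
  0.3x2 ≤ 0.3   (benzene volume)
  x3 ≤ 1.8
  x2 ≤ 0.5
  x1, x2, x3 ≥ 0.
At the optimum only ethanol is positive (raffinate, MTBE = 0). There the oxygenate mass constraint is tight.
Solving gives x1 = 1.4864.
Hence cost = 147.48·1.4864 = $219.2143.

$219.21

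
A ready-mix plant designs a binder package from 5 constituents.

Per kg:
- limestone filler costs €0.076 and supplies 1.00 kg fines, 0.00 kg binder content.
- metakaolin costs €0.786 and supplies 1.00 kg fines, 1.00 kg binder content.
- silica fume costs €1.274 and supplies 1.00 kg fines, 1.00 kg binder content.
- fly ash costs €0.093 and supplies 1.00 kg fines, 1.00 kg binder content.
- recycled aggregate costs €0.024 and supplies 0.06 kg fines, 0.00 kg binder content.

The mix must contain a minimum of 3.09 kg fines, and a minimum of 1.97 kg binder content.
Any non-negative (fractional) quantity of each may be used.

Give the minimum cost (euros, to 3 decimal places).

€0.268

Let x1 = kg of limestone filler, x2 = kg of metakaolin, x3 = kg of silica fume, x4 = kg of fly ash, x5 = kg of recycled aggregate.
min 0.076x1 + 0.786x2 + 1.274x3 + 0.093x4 + 0.024x5 subject to:
  1x1 + 1x2 + 1x3 + 1x4 + 0.06x5 ≥ 3.09   (fines)
  1x2 + 1x3 + 1x4 ≥ 1.97   (binder content)
  x1, x2, x3, x4, x5 ≥ 0.
The optimal basis is {limestone filler, fly ash}; metakaolin, silica fume, recycled aggregate drop out. There the fines and binder content constraints are tight.
Solving gives x1 = 1.12, x4 = 1.97.
Total cost: 0.076·1.12 + 0.093·1.97 = 0.26833.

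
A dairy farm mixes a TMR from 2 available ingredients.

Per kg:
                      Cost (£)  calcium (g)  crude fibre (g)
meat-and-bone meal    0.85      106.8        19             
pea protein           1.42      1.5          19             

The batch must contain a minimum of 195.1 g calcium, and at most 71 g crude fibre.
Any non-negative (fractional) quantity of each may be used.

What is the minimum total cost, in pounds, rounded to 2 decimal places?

Set it up as a linear program. Let x1 = kg of meat-and-bone meal, x2 = kg of pea protein.
Minimize 0.85x1 + 1.42x2 subject to:
  106.8x1 + 1.5x2 ≥ 195.1   (calcium)
  19x1 + 19x2 ≤ 71   (crude fibre)
  x1, x2 ≥ 0.
The cheapest feasible vertex uses only meat-and-bone meal; pea protein is not used. The calcium requirement is met with equality.
That vertex is x1 = 1.827.
Objective = 0.85·1.827 = 1.5530.

£1.55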